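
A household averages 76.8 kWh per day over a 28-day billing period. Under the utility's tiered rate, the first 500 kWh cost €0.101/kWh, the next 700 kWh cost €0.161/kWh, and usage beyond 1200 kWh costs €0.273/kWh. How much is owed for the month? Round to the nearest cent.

€422.66

Usage = 76.8 kWh/day × 28 days = 2150.4 kWh
First 500 kWh × €0.101 = €50.50
Next 700 kWh × €0.161 = €112.70
Remaining 950.4 kWh × €0.273 = €259.46
Total = €422.66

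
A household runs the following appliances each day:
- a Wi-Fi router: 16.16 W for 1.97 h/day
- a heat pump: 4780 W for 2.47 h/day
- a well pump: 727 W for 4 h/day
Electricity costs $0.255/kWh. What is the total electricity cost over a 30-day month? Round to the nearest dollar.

$113

Wi-Fi router: 16.16 W × 1.97 h × 30 d = 955 Wh = 0.9551 kWh
heat pump: 4780 W × 2.47 h × 30 d = 354,198 Wh = 354.2 kWh
well pump: 727 W × 4 h × 30 d = 87,240 Wh = 87.24 kWh
Total energy = 0.9551 + 354.2 + 87.24 = 442.4 kWh
Cost = 442.4 kWh × $0.255 = $112.81 ≈ $113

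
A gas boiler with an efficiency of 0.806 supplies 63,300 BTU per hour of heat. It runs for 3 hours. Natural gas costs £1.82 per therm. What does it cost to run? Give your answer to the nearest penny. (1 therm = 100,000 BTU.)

Heat delivered = 63,300 BTU/h × 3 h = 189,900 BTU
Gas input = 189,900 / 0.806 = 235,608 BTU
= 235,608 / 100,000 = 2.356 therm
Cost = 2.356 × £1.82/therm = £4.29

£4.29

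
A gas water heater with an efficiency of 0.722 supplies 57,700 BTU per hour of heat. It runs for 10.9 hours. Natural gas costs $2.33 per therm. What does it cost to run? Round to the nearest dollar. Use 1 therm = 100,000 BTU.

$20

Heat delivered = 57,700 BTU/h × 10.9 h = 628,930 BTU
Gas input = 628,930 / 0.722 = 871,094 BTU
= 871,094 / 100,000 = 8.711 therm
Cost = 8.711 × $2.33/therm = $20.30 ≈ $20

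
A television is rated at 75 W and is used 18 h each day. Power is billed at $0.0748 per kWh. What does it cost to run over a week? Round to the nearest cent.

Energy = 75 W × 18 h/day × 7 days = 9,450 Wh = 9.45 kWh
Cost = 9.45 kWh × $0.0748/kWh = $0.71

$0.71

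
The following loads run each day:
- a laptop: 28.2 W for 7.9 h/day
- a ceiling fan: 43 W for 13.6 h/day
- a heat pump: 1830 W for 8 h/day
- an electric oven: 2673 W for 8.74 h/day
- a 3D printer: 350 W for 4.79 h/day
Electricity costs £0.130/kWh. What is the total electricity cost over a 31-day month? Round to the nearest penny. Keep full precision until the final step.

laptop: 28.2 W × 7.9 h × 31 d = 6,906 Wh = 6.906 kWh
ceiling fan: 43 W × 13.6 h × 31 d = 18,129 Wh = 18.13 kWh
heat pump: 1830 W × 8 h × 31 d = 453,840 Wh = 453.8 kWh
electric oven: 2673 W × 8.74 h × 31 d = 724,223 Wh = 724.2 kWh
3D printer: 350 W × 4.79 h × 31 d = 51,972 Wh = 51.97 kWh
Total energy = 6.906 + 18.13 + 453.8 + 724.2 + 51.97 = 1,255 kWh
Cost = 1,255 kWh × £0.130 = £163.16

£163.16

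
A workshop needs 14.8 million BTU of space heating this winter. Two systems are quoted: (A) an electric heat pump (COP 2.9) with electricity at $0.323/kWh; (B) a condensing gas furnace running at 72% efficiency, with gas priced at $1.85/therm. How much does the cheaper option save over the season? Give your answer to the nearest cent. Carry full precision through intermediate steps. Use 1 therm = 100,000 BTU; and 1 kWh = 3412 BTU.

Heat load = 14.8 × 10⁶ BTU = 14,800,000 BTU
Gas: input = 14,800,000 / 0.72 = 20,555,556 BTU = 205.6 therm → 205.6 × $1.85 = $380.28
Heat pump: 14,800,000 BTU / 3412 = 4,338 kWh heat; / 2.9 = 1,496 kWh in → × $0.323 = $483.12
Difference = |$380.28 − $483.12| = $102.84

$102.84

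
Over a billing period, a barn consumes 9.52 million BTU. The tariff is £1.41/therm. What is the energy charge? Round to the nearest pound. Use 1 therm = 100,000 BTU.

£134

9.52 million BTU × (10 therm/million BTU) = 95.2 therm
Cost = 95.2 therm × £1.41/therm = £134.23 ≈ £134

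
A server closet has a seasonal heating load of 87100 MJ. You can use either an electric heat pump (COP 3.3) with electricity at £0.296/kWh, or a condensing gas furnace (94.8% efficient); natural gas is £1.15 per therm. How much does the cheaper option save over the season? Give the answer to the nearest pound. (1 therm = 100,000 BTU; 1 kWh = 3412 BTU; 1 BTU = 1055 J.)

£1169

Heat load = 87100 MJ = 87,100,000,000 J / 1055 = 82,559,242 BTU
Gas: input = 82,559,242 / 0.948 = 87,087,808 BTU = 870.9 therm → 870.9 × £1.15 = £1,001.51
Heat pump: 82,559,242 BTU / 3412 = 24,200 kWh heat; / 3.3 = 7,332 kWh in → × £0.296 = £2,170.37
Difference = |£1,001.51 − £2,170.37| = £1,168.86 ≈ £1169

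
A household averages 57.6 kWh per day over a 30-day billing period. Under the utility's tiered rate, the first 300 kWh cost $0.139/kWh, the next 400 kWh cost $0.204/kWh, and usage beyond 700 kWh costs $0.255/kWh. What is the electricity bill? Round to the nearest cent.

$385.44

Usage = 57.6 kWh/day × 30 days = 1728 kWh
First 300 kWh × $0.139 = $41.70
Next 400 kWh × $0.204 = $81.60
Remaining 1028 kWh × $0.255 = $262.14
Total = $385.44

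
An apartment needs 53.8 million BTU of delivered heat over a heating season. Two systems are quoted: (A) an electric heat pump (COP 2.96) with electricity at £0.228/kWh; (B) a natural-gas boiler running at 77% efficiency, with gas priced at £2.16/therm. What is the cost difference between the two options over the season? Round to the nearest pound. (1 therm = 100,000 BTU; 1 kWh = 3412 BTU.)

£295

Heat load = 53.8 × 10⁶ BTU = 53,800,000 BTU
Gas: input = 53,800,000 / 0.77 = 69,870,130 BTU = 698.7 therm → 698.7 × £2.16 = £1,509.19
Heat pump: 53,800,000 BTU / 3412 = 15,770 kWh heat; / 2.96 = 5,327 kWh in → × £0.228 = £1,214.55
Difference = |£1,509.19 − £1,214.55| = £294.64 ≈ £295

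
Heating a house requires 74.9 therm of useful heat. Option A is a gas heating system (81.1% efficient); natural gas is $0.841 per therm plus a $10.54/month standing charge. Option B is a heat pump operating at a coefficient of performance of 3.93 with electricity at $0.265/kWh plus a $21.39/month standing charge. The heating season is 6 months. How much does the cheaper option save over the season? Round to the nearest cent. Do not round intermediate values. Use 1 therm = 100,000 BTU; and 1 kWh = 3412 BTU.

Heat load = 74.9 therm × 100,000 = 7,490,000 BTU
Gas: input = 7,490,000 / 0.811 = 9,235,512 BTU = 92.36 therm → 92.36 × $0.841 = $77.67; + 6 × $10.54 standing = $140.91
Heat pump: 7,490,000 BTU / 3412 = 2,195 kWh heat; / 3.93 = 558.6 kWh in → × $0.265 = $148.02; + 6 × $21.39 standing = $276.36
Difference = |$140.91 − $276.36| = $135.45

$135.45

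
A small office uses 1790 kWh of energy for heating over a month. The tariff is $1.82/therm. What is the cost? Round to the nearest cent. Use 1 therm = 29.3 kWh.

1790 kWh × (0.03413 therm/kWh) = 61.09 therm
Cost = 61.09 therm × $1.82/therm = $111.19

$111.19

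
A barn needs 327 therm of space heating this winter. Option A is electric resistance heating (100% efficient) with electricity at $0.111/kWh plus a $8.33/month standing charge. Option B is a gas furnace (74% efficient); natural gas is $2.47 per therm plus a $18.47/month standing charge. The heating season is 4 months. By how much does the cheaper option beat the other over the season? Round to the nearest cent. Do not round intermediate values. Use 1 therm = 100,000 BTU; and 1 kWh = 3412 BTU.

$68.23

Heat load = 327 therm × 100,000 = 32,700,000 BTU
Gas: input = 32,700,000 / 0.74 = 44,189,189 BTU = 441.9 therm → 441.9 × $2.47 = $1,091.47; + 4 × $18.47 standing = $1,165.35
Electric: 32,700,000 BTU / 3412 = 9,584 kWh → × $0.111 = $1,063.80; + 4 × $8.33 standing = $1,097.12
Difference = |$1,165.35 − $1,097.12| = $68.23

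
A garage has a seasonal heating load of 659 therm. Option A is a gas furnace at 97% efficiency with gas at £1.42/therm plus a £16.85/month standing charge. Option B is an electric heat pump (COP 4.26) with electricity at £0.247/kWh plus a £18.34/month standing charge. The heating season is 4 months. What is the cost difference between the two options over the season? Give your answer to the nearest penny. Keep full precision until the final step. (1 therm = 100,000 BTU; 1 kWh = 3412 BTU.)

£161.10

Heat load = 659 therm × 100,000 = 65,900,000 BTU
Gas: input = 65,900,000 / 0.97 = 67,938,144 BTU = 679.4 therm → 679.4 × £1.42 = £964.72; + 4 × £16.85 standing = £1,032.12
Heat pump: 65,900,000 BTU / 3412 = 19,310 kWh heat; / 4.26 = 4,534 kWh in → × £0.247 = £1,119.86; + 4 × £18.34 standing = £1,193.22
Difference = |£1,032.12 − £1,193.22| = £161.10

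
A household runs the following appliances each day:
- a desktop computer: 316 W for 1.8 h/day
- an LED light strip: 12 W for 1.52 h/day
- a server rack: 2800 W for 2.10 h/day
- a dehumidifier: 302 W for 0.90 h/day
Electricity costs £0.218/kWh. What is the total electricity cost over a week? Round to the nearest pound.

£10

desktop computer: 316 W × 1.8 h × 7 d = 3,982 Wh = 3.982 kWh
LED light strip: 12 W × 1.52 h × 7 d = 128 Wh = 0.1277 kWh
server rack: 2800 W × 2.10 h × 7 d = 41,160 Wh = 41.16 kWh
dehumidifier: 302 W × 0.90 h × 7 d = 1,903 Wh = 1.903 kWh
Total energy = 3.982 + 0.1277 + 41.16 + 1.903 = 47.17 kWh
Cost = 47.17 kWh × £0.218 = £10.28 ≈ £10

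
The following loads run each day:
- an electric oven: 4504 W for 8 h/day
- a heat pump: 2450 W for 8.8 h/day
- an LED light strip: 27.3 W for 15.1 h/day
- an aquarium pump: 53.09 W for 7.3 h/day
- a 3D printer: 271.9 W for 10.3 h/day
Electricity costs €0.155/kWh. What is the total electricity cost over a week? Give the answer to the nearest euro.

€66

electric oven: 4504 W × 8 h × 7 d = 252,224 Wh = 252.2 kWh
heat pump: 2450 W × 8.8 h × 7 d = 150,920 Wh = 150.9 kWh
LED light strip: 27.3 W × 15.1 h × 7 d = 2,886 Wh = 2.886 kWh
aquarium pump: 53.09 W × 7.3 h × 7 d = 2,713 Wh = 2.713 kWh
3D printer: 271.9 W × 10.3 h × 7 d = 19,604 Wh = 19.6 kWh
Total energy = 252.2 + 150.9 + 2.886 + 2.713 + 19.6 = 428.3 kWh
Cost = 428.3 kWh × €0.155 = €66.39 ≈ €66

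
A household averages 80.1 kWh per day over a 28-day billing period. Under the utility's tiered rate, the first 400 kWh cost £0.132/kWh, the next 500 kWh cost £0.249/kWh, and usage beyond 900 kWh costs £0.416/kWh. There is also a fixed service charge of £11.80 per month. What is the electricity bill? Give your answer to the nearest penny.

£747.70

Usage = 80.1 kWh/day × 28 days = 2242.8 kWh
First 400 kWh × £0.132 = £52.80
Next 500 kWh × £0.249 = £124.50
Remaining 1342.8 kWh × £0.416 = £558.60
Energy charge = £735.90; + service £11.80 = £747.70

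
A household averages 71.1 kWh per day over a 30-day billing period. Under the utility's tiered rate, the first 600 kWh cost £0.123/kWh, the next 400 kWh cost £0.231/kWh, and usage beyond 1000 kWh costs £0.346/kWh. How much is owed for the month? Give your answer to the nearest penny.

£558.22

Usage = 71.1 kWh/day × 30 days = 2133 kWh
First 600 kWh × £0.123 = £73.80
Next 400 kWh × £0.231 = £92.40
Remaining 1133 kWh × £0.346 = £392.02
Total = £558.22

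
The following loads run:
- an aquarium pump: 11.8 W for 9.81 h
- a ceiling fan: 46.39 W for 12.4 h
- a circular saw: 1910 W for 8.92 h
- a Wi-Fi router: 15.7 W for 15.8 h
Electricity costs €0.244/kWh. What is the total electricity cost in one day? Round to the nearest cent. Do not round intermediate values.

€4.39

aquarium pump: 11.8 W × 9.81 h = 116 Wh = 0.1158 kWh
ceiling fan: 46.39 W × 12.4 h = 575 Wh = 0.5752 kWh
circular saw: 1910 W × 8.92 h = 17,037 Wh = 17.04 kWh
Wi-Fi router: 15.7 W × 15.8 h = 248 Wh = 0.2481 kWh
Total energy = 0.1158 + 0.5752 + 17.04 + 0.2481 = 17.98 kWh
Cost = 17.98 kWh × €0.244 = €4.39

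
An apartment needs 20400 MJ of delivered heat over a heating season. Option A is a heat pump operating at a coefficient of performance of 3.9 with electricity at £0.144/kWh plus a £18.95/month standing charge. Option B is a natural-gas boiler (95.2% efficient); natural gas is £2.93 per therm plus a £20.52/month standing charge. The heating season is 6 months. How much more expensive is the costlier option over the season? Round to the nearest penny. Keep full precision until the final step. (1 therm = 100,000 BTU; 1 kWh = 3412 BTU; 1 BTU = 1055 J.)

£395.29

Heat load = 20400 MJ = 20,400,000,000 J / 1055 = 19,336,493 BTU
Gas: input = 19,336,493 / 0.952 = 20,311,442 BTU = 203.1 therm → 203.1 × £2.93 = £595.13; + 6 × £20.52 standing = £718.25
Heat pump: 19,336,493 BTU / 3412 = 5,667 kWh heat; / 3.9 = 1,453 kWh in → × £0.144 = £209.25; + 6 × £18.95 standing = £322.95
Difference = |£718.25 − £322.95| = £395.29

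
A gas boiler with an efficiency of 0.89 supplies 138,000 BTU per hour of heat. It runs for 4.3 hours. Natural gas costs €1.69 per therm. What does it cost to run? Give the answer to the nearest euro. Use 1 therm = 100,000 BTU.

Heat delivered = 138,000 BTU/h × 4.3 h = 593,400 BTU
Gas input = 593,400 / 0.89 = 666,742 BTU
= 666,742 / 100,000 = 6.667 therm
Cost = 6.667 × €1.69/therm = €11.27 ≈ €11

€11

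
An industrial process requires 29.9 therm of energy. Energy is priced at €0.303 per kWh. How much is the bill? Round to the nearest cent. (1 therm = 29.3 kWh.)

29.9 therm × (29.3 kWh/therm) = 876.1 kWh
Cost = 876.1 kWh × €0.303/kWh = €265.45

€265.45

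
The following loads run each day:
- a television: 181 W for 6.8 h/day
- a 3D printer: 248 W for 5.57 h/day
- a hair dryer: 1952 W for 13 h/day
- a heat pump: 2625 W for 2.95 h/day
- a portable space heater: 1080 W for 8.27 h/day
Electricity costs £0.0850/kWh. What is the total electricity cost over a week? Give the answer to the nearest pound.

£27

television: 181 W × 6.8 h × 7 d = 8,616 Wh = 8.616 kWh
3D printer: 248 W × 5.57 h × 7 d = 9,670 Wh = 9.67 kWh
hair dryer: 1952 W × 13 h × 7 d = 177,632 Wh = 177.6 kWh
heat pump: 2625 W × 2.95 h × 7 d = 54,206 Wh = 54.21 kWh
portable space heater: 1080 W × 8.27 h × 7 d = 62,521 Wh = 62.52 kWh
Total energy = 8.616 + 9.67 + 177.6 + 54.21 + 62.52 = 312.6 kWh
Cost = 312.6 kWh × £0.0850 = £26.57 ≈ £27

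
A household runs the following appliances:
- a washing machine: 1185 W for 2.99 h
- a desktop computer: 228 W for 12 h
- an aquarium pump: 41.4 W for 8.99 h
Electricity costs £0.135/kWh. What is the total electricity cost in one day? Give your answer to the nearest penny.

£0.90

washing machine: 1185 W × 2.99 h = 3,543 Wh = 3.543 kWh
desktop computer: 228 W × 12 h = 2,736 Wh = 2.736 kWh
aquarium pump: 41.4 W × 8.99 h = 372 Wh = 0.3722 kWh
Total energy = 3.543 + 2.736 + 0.3722 = 6.651 kWh
Cost = 6.651 kWh × £0.135 = £0.90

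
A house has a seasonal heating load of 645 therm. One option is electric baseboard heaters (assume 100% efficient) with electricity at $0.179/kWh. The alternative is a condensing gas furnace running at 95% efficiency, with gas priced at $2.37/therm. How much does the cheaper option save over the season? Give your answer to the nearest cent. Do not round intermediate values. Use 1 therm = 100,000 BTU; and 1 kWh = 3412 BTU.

Heat load = 645 therm × 100,000 = 64,500,000 BTU
Gas: input = 64,500,000 / 0.95 = 67,894,737 BTU = 678.9 therm → 678.9 × $2.37 = $1,609.11
Electric: 64,500,000 BTU / 3412 = 18,900 kWh → × $0.179 = $3,383.79
Difference = |$1,609.11 − $3,383.79| = $1,774.69

$1774.69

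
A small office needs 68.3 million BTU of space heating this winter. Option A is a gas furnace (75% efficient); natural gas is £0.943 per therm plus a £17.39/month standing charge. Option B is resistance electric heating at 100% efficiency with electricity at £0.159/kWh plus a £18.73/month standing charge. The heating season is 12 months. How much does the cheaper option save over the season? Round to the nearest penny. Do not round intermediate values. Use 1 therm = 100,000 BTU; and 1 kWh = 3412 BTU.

£2340.12

Heat load = 68.3 × 10⁶ BTU = 68,300,000 BTU
Gas: input = 68,300,000 / 0.75 = 91,066,667 BTU = 910.7 therm → 910.7 × £0.943 = £858.76; + 12 × £17.39 standing = £1,067.44
Electric: 68,300,000 BTU / 3412 = 20,020 kWh → × £0.159 = £3,182.80; + 12 × £18.73 standing = £3,407.56
Difference = |£1,067.44 − £3,407.56| = £2,340.12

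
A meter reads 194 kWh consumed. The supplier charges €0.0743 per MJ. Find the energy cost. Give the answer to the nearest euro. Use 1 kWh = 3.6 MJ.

€52

194 kWh × (3.6 MJ/kWh) = 698.4 MJ
Cost = 698.4 MJ × €0.0743/MJ = €51.89 ≈ €52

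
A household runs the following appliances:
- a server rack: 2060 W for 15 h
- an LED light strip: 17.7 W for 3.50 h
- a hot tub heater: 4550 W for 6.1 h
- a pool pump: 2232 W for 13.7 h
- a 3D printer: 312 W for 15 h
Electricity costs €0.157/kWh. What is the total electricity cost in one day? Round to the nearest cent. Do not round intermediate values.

€14.75

server rack: 2060 W × 15 h = 30,900 Wh = 30.9 kWh
LED light strip: 17.7 W × 3.50 h = 62 Wh = 0.06195 kWh
hot tub heater: 4550 W × 6.1 h = 27,755 Wh = 27.75 kWh
pool pump: 2232 W × 13.7 h = 30,578 Wh = 30.58 kWh
3D printer: 312 W × 15 h = 4,680 Wh = 4.68 kWh
Total energy = 30.9 + 0.06195 + 27.75 + 30.58 + 4.68 = 93.98 kWh
Cost = 93.98 kWh × €0.157 = €14.75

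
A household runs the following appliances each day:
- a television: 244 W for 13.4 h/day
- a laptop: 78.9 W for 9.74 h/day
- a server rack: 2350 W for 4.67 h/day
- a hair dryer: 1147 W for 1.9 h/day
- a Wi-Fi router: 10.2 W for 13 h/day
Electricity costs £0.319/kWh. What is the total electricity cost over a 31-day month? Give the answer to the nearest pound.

£171

television: 244 W × 13.4 h × 31 d = 101,358 Wh = 101.4 kWh
laptop: 78.9 W × 9.74 h × 31 d = 23,823 Wh = 23.82 kWh
server rack: 2350 W × 4.67 h × 31 d = 340,210 Wh = 340.2 kWh
hair dryer: 1147 W × 1.9 h × 31 d = 67,558 Wh = 67.56 kWh
Wi-Fi router: 10.2 W × 13 h × 31 d = 4,111 Wh = 4.111 kWh
Total energy = 101.4 + 23.82 + 340.2 + 67.56 + 4.111 = 537.1 kWh
Cost = 537.1 kWh × £0.319 = £171.32 ≈ £171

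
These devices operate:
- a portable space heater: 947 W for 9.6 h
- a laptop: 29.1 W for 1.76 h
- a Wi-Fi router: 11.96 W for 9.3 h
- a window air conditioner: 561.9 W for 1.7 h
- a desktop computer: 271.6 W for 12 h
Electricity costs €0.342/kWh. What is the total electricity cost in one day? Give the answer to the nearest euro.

€5

portable space heater: 947 W × 9.6 h = 9,091 Wh = 9.091 kWh
laptop: 29.1 W × 1.76 h = 51 Wh = 0.05122 kWh
Wi-Fi router: 11.96 W × 9.3 h = 111 Wh = 0.1112 kWh
window air conditioner: 561.9 W × 1.7 h = 955 Wh = 0.9552 kWh
desktop computer: 271.6 W × 12 h = 3,259 Wh = 3.259 kWh
Total energy = 9.091 + 0.05122 + 0.1112 + 0.9552 + 3.259 = 13.47 kWh
Cost = 13.47 kWh × €0.342 = €4.61 ≈ €5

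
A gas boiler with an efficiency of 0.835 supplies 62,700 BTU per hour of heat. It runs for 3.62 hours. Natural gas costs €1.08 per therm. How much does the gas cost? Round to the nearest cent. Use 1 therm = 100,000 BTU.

€2.94

Heat delivered = 62,700 BTU/h × 3.62 h = 226,974 BTU
Gas input = 226,974 / 0.835 = 271,825 BTU
= 271,825 / 100,000 = 2.718 therm
Cost = 2.718 × €1.08/therm = €2.94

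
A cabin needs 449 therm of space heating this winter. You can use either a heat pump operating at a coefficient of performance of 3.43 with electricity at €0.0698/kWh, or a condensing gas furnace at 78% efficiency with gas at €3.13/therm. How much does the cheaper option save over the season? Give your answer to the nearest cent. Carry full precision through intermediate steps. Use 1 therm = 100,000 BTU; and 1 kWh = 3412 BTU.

€1533.96

Heat load = 449 therm × 100,000 = 44,900,000 BTU
Gas: input = 44,900,000 / 0.78 = 57,564,103 BTU = 575.6 therm → 575.6 × €3.13 = €1,801.76
Heat pump: 44,900,000 BTU / 3412 = 13,160 kWh heat; / 3.43 = 3,837 kWh in → × €0.0698 = €267.79
Difference = |€1,801.76 − €267.79| = €1,533.96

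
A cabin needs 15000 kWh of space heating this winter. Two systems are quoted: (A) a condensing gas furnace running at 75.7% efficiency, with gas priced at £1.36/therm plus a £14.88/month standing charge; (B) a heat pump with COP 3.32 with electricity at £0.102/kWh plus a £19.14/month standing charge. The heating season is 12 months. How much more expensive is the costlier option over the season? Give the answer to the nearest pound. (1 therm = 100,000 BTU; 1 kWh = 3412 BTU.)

Heat load = 15000 kWh × 3412 = 51,180,000 BTU
Gas: input = 51,180,000 / 0.757 = 67,608,983 BTU = 676.1 therm → 676.1 × £1.36 = £919.48; + 12 × £14.88 standing = £1,098.04
Heat pump: 51,180,000 BTU / 3412 = 15,000 kWh heat; / 3.32 = 4,518 kWh in → × £0.102 = £460.84; + 12 × £19.14 standing = £690.52
Difference = |£1,098.04 − £690.52| = £407.52 ≈ £408

£408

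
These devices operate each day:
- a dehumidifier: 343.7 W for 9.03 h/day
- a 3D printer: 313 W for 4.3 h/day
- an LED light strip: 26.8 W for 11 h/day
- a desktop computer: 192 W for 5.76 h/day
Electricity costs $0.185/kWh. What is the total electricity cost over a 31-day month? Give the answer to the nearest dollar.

$34

dehumidifier: 343.7 W × 9.03 h × 31 d = 96,212 Wh = 96.21 kWh
3D printer: 313 W × 4.3 h × 31 d = 41,723 Wh = 41.72 kWh
LED light strip: 26.8 W × 11 h × 31 d = 9,139 Wh = 9.139 kWh
desktop computer: 192 W × 5.76 h × 31 d = 34,284 Wh = 34.28 kWh
Total energy = 96.21 + 41.72 + 9.139 + 34.28 = 181.4 kWh
Cost = 181.4 kWh × $0.185 = $33.55 ≈ $34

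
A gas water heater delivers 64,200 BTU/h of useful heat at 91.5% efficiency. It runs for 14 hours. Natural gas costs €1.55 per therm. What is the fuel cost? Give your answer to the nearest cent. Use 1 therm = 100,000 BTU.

€15.23

Heat delivered = 64,200 BTU/h × 14 h = 898,800 BTU
Gas input = 898,800 / 0.915 = 982,295 BTU
= 982,295 / 100,000 = 9.823 therm
Cost = 9.823 × €1.55/therm = €15.23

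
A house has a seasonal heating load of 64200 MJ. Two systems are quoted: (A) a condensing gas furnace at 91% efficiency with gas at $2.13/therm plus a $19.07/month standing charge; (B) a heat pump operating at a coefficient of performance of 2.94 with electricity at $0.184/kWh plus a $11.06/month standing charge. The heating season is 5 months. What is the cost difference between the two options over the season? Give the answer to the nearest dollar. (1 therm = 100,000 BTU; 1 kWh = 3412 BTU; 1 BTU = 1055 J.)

Heat load = 64200 MJ = 64,200,000,000 J / 1055 = 60,853,081 BTU
Gas: input = 60,853,081 / 0.91 = 66,871,517 BTU = 668.7 therm → 668.7 × $2.13 = $1,424.36; + 5 × $19.07 standing = $1,519.71
Heat pump: 60,853,081 BTU / 3412 = 17,840 kWh heat; / 2.94 = 6,066 kWh in → × $0.184 = $1,116.21; + 5 × $11.06 standing = $1,171.51
Difference = |$1,519.71 − $1,171.51| = $348.21 ≈ $348

$348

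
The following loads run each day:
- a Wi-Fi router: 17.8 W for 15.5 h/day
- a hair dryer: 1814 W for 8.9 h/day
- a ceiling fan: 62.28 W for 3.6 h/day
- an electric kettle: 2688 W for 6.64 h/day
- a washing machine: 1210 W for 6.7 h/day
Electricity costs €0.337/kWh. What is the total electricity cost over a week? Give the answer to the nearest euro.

€100

Wi-Fi router: 17.8 W × 15.5 h × 7 d = 1,931 Wh = 1.931 kWh
hair dryer: 1814 W × 8.9 h × 7 d = 113,012 Wh = 113 kWh
ceiling fan: 62.28 W × 3.6 h × 7 d = 1,569 Wh = 1.569 kWh
electric kettle: 2688 W × 6.64 h × 7 d = 124,938 Wh = 124.9 kWh
washing machine: 1210 W × 6.7 h × 7 d = 56,749 Wh = 56.75 kWh
Total energy = 1.931 + 113 + 1.569 + 124.9 + 56.75 = 298.2 kWh
Cost = 298.2 kWh × €0.337 = €100.49 ≈ €100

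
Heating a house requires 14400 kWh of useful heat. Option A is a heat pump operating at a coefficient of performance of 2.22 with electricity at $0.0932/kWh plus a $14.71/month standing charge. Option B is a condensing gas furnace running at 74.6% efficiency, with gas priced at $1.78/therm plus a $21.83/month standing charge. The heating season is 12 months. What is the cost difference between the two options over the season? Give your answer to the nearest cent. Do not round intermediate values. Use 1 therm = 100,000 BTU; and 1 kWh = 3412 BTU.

Heat load = 14400 kWh × 3412 = 49,132,800 BTU
Gas: input = 49,132,800 / 0.746 = 65,861,662 BTU = 658.6 therm → 658.6 × $1.78 = $1,172.34; + 12 × $21.83 standing = $1,434.30
Heat pump: 49,132,800 BTU / 3412 = 14,400 kWh heat; / 2.22 = 6,486 kWh in → × $0.0932 = $604.54; + 12 × $14.71 standing = $781.06
Difference = |$1,434.30 − $781.06| = $653.24

$653.24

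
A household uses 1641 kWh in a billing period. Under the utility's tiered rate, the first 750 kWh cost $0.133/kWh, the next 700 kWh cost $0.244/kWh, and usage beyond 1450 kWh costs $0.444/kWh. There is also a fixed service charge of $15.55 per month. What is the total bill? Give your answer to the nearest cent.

$370.90

First 750 kWh × $0.133 = $99.75
Next 700 kWh × $0.244 = $170.80
Remaining 191 kWh × $0.444 = $84.80
Energy charge = $355.35; + service $15.55 = $370.90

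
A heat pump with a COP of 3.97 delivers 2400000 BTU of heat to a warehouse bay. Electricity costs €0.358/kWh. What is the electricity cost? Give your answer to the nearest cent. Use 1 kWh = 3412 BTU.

Heat delivered = 2,400,000 BTU / 3412 = 703.4 kWh
Electrical input = 703.4 kWh / 3.97 = 177.2 kWh
Cost = 177.2 × €0.358/kWh = €63.43

€63.43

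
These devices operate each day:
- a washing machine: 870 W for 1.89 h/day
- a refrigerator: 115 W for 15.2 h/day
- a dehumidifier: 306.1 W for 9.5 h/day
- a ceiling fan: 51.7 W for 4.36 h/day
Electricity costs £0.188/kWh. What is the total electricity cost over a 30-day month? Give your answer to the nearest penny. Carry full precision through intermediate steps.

washing machine: 870 W × 1.89 h × 30 d = 49,329 Wh = 49.33 kWh
refrigerator: 115 W × 15.2 h × 30 d = 52,440 Wh = 52.44 kWh
dehumidifier: 306.1 W × 9.5 h × 30 d = 87,239 Wh = 87.24 kWh
ceiling fan: 51.7 W × 4.36 h × 30 d = 6,762 Wh = 6.762 kWh
Total energy = 49.33 + 52.44 + 87.24 + 6.762 = 195.8 kWh
Cost = 195.8 kWh × £0.188 = £36.80

£36.80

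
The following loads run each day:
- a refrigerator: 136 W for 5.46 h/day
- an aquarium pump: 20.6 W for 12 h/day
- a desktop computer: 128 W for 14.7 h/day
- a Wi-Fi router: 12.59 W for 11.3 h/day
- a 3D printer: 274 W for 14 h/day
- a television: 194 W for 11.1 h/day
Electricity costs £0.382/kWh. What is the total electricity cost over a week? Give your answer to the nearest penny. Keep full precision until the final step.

£24.07

refrigerator: 136 W × 5.46 h × 7 d = 5,198 Wh = 5.198 kWh
aquarium pump: 20.6 W × 12 h × 7 d = 1,730 Wh = 1.73 kWh
desktop computer: 128 W × 14.7 h × 7 d = 13,171 Wh = 13.17 kWh
Wi-Fi router: 12.59 W × 11.3 h × 7 d = 996 Wh = 0.9959 kWh
3D printer: 274 W × 14 h × 7 d = 26,852 Wh = 26.85 kWh
television: 194 W × 11.1 h × 7 d = 15,074 Wh = 15.07 kWh
Total energy = 5.198 + 1.73 + 13.17 + 0.9959 + 26.85 + 15.07 = 63.02 kWh
Cost = 63.02 kWh × £0.382 = £24.07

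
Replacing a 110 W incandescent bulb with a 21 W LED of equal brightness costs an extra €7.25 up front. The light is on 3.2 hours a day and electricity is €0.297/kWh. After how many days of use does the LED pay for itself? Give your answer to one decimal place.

85.7 days

Power saved = 110 − 21 = 89 W
Daily energy saved = 89 W × 3.2 h = 284.8 Wh = 0.2848 kWh
Daily savings = 0.2848 × €0.297 = €0.0846
Payback = €7.25 / €0.0846 per day = 85.71 days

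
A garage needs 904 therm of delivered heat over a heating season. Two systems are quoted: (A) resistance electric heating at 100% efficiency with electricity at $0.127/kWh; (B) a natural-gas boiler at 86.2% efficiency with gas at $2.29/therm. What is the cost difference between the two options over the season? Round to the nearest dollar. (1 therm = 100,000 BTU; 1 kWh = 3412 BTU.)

$963

Heat load = 904 therm × 100,000 = 90,400,000 BTU
Gas: input = 90,400,000 / 0.862 = 104,872,390 BTU = 1,049 therm → 1,049 × $2.29 = $2,401.58
Electric: 90,400,000 BTU / 3412 = 26,490 kWh → × $0.127 = $3,364.83
Difference = |$2,401.58 − $3,364.83| = $963.25 ≈ $963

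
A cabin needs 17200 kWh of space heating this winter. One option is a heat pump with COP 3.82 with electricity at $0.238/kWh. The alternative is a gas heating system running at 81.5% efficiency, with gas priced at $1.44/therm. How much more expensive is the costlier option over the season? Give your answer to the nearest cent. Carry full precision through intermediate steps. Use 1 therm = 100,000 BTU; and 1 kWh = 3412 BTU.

$34.71

Heat load = 17200 kWh × 3412 = 58,686,400 BTU
Gas: input = 58,686,400 / 0.815 = 72,007,853 BTU = 720.1 therm → 720.1 × $1.44 = $1,036.91
Heat pump: 58,686,400 BTU / 3412 = 17,200 kWh heat; / 3.82 = 4,503 kWh in → × $0.238 = $1,071.62
Difference = |$1,036.91 − $1,071.62| = $34.71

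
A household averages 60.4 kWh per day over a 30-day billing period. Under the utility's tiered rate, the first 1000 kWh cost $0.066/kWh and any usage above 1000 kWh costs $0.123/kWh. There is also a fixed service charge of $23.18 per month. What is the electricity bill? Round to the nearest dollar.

Usage = 60.4 kWh/day × 30 days = 1812 kWh
First 1000 kWh × $0.066 = $66.00
Remaining 812 kWh × $0.123 = $99.88
Energy charge = $165.88; + service $23.18 = $189.06 ≈ $189

$189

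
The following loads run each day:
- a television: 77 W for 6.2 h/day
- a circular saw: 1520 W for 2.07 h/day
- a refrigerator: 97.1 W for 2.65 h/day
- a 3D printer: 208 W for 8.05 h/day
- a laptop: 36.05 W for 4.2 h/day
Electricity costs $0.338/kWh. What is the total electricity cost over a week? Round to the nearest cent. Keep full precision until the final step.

$13.50

television: 77 W × 6.2 h × 7 d = 3,342 Wh = 3.342 kWh
circular saw: 1520 W × 2.07 h × 7 d = 22,025 Wh = 22.02 kWh
refrigerator: 97.1 W × 2.65 h × 7 d = 1,801 Wh = 1.801 kWh
3D printer: 208 W × 8.05 h × 7 d = 11,721 Wh = 11.72 kWh
laptop: 36.05 W × 4.2 h × 7 d = 1,060 Wh = 1.06 kWh
Total energy = 3.342 + 22.02 + 1.801 + 11.72 + 1.06 = 39.95 kWh
Cost = 39.95 kWh × $0.338 = $13.50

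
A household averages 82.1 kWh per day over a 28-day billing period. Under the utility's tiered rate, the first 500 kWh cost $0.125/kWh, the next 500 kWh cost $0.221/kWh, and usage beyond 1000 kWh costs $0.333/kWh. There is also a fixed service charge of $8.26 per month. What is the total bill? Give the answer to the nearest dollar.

$614

Usage = 82.1 kWh/day × 28 days = 2298.8 kWh
First 500 kWh × $0.125 = $62.50
Next 500 kWh × $0.221 = $110.50
Remaining 1298.8 kWh × $0.333 = $432.50
Energy charge = $605.50; + service $8.26 = $613.76 ≈ $614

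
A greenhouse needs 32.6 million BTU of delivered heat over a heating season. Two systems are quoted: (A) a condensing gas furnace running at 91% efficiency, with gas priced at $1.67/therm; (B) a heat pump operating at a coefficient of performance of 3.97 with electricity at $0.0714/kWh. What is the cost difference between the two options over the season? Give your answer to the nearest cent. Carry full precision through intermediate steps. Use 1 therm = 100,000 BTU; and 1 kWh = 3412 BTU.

$426.43

Heat load = 32.6 × 10⁶ BTU = 32,600,000 BTU
Gas: input = 32,600,000 / 0.91 = 35,824,176 BTU = 358.2 therm → 358.2 × $1.67 = $598.26
Heat pump: 32,600,000 BTU / 3412 = 9,555 kWh heat; / 3.97 = 2,407 kWh in → × $0.0714 = $171.84
Difference = |$598.26 − $171.84| = $426.43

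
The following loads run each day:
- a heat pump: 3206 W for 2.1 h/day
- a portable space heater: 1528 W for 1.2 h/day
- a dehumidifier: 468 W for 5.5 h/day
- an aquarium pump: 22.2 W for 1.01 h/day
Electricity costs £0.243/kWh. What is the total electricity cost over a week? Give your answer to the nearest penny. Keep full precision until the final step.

£18.99

heat pump: 3206 W × 2.1 h × 7 d = 47,128 Wh = 47.13 kWh
portable space heater: 1528 W × 1.2 h × 7 d = 12,835 Wh = 12.84 kWh
dehumidifier: 468 W × 5.5 h × 7 d = 18,018 Wh = 18.02 kWh
aquarium pump: 22.2 W × 1.01 h × 7 d = 157 Wh = 0.157 kWh
Total energy = 47.13 + 12.84 + 18.02 + 0.157 = 78.14 kWh
Cost = 78.14 kWh × £0.243 = £18.99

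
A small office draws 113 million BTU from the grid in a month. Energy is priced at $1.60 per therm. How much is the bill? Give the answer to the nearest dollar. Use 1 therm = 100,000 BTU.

$1808

113 million BTU × (10 therm/million BTU) = 1,130 therm
Cost = 1,130 therm × $1.60/therm = $1,808.00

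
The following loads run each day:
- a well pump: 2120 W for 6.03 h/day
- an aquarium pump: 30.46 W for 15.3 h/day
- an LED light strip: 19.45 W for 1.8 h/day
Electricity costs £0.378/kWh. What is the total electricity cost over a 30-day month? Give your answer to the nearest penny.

well pump: 2120 W × 6.03 h × 30 d = 383,508 Wh = 383.5 kWh
aquarium pump: 30.46 W × 15.3 h × 30 d = 13,981 Wh = 13.98 kWh
LED light strip: 19.45 W × 1.8 h × 30 d = 1,050 Wh = 1.05 kWh
Total energy = 383.5 + 13.98 + 1.05 = 398.5 kWh
Cost = 398.5 kWh × £0.378 = £150.65

£150.65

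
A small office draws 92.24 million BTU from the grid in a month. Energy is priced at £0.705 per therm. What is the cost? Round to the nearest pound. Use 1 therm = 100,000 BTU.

92.24 million BTU × (10 therm/million BTU) = 922.4 therm
Cost = 922.4 therm × £0.705/therm = £650.29 ≈ £650

£650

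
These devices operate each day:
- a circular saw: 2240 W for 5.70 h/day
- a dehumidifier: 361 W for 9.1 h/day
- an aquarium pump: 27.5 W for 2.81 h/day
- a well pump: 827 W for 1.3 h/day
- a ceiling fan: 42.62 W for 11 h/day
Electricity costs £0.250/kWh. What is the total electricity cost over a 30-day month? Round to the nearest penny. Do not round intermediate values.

£132.56

circular saw: 2240 W × 5.70 h × 30 d = 383,040 Wh = 383 kWh
dehumidifier: 361 W × 9.1 h × 30 d = 98,553 Wh = 98.55 kWh
aquarium pump: 27.5 W × 2.81 h × 30 d = 2,318 Wh = 2.318 kWh
well pump: 827 W × 1.3 h × 30 d = 32,253 Wh = 32.25 kWh
ceiling fan: 42.62 W × 11 h × 30 d = 14,065 Wh = 14.06 kWh
Total energy = 383 + 98.55 + 2.318 + 32.25 + 14.06 = 530.2 kWh
Cost = 530.2 kWh × £0.250 = £132.56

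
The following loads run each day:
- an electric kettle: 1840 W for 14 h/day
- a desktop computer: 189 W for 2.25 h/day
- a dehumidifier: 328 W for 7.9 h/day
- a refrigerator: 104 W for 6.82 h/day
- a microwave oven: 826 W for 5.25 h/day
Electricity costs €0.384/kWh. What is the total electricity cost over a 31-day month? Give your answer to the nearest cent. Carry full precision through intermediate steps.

electric kettle: 1840 W × 14 h × 31 d = 798,560 Wh = 798.6 kWh
desktop computer: 189 W × 2.25 h × 31 d = 13,183 Wh = 13.18 kWh
dehumidifier: 328 W × 7.9 h × 31 d = 80,327 Wh = 80.33 kWh
refrigerator: 104 W × 6.82 h × 31 d = 21,988 Wh = 21.99 kWh
microwave oven: 826 W × 5.25 h × 31 d = 134,432 Wh = 134.4 kWh
Total energy = 798.6 + 13.18 + 80.33 + 21.99 + 134.4 = 1,048 kWh
Cost = 1,048 kWh × €0.384 = €402.62

€402.62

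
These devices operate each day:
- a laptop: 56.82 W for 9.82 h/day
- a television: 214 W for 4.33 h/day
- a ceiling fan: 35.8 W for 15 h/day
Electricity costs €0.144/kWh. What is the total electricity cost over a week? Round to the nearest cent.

€2.04

laptop: 56.82 W × 9.82 h × 7 d = 3,906 Wh = 3.906 kWh
television: 214 W × 4.33 h × 7 d = 6,486 Wh = 6.486 kWh
ceiling fan: 35.8 W × 15 h × 7 d = 3,759 Wh = 3.759 kWh
Total energy = 3.906 + 6.486 + 3.759 = 14.15 kWh
Cost = 14.15 kWh × €0.144 = €2.04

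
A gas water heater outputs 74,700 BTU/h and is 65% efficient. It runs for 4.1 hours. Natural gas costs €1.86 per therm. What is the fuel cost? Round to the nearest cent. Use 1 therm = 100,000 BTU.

Heat delivered = 74,700 BTU/h × 4.1 h = 306,270 BTU
Gas input = 306,270 / 0.65 = 471,185 BTU
= 471,185 / 100,000 = 4.712 therm
Cost = 4.712 × €1.86/therm = €8.76

€8.76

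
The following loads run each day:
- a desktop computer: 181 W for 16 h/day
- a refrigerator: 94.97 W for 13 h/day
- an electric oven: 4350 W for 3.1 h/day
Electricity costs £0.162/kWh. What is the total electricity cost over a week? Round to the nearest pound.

desktop computer: 181 W × 16 h × 7 d = 20,272 Wh = 20.27 kWh
refrigerator: 94.97 W × 13 h × 7 d = 8,642 Wh = 8.642 kWh
electric oven: 4350 W × 3.1 h × 7 d = 94,395 Wh = 94.39 kWh
Total energy = 20.27 + 8.642 + 94.39 = 123.3 kWh
Cost = 123.3 kWh × £0.162 = £19.98 ≈ £20

£20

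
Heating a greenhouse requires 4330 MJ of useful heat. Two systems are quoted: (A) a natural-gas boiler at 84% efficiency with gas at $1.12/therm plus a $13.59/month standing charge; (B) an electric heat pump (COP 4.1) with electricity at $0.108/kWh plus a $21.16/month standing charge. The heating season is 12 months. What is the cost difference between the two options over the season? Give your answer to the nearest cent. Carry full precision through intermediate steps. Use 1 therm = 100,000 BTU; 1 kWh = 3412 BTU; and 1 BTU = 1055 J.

$67.80

Heat load = 4330 MJ = 4,330,000,000 J / 1055 = 4,104,265 BTU
Gas: input = 4,104,265 / 0.84 = 4,886,030 BTU = 48.86 therm → 48.86 × $1.12 = $54.72; + 12 × $13.59 standing = $217.80
Heat pump: 4,104,265 BTU / 3412 = 1,203 kWh heat; / 4.1 = 293.4 kWh in → × $0.108 = $31.69; + 12 × $21.16 standing = $285.61
Difference = |$217.80 − $285.61| = $67.80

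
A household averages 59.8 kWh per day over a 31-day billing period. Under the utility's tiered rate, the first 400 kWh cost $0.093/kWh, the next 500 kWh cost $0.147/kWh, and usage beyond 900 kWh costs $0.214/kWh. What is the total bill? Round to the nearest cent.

$314.81

Usage = 59.8 kWh/day × 31 days = 1853.8 kWh
First 400 kWh × $0.093 = $37.20
Next 500 kWh × $0.147 = $73.50
Remaining 953.8 kWh × $0.214 = $204.11
Total = $314.81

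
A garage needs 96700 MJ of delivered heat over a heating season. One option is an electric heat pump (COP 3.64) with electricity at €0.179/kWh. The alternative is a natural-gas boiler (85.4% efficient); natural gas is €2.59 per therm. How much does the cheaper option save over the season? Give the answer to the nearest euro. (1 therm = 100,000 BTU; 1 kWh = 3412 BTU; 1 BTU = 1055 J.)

€1459

Heat load = 96700 MJ = 96,700,000,000 J / 1055 = 91,658,768 BTU
Gas: input = 91,658,768 / 0.854 = 107,328,768 BTU = 1,073 therm → 1,073 × €2.59 = €2,779.82
Heat pump: 91,658,768 BTU / 3412 = 26,860 kWh heat; / 3.64 = 7,380 kWh in → × €0.179 = €1,321.04
Difference = |€2,779.82 − €1,321.04| = €1,458.77 ≈ €1459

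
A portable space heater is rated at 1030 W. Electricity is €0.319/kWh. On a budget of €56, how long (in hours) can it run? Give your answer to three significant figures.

170 h

Energy budget = €56 / €0.319 per kWh = 175.5 kWh = 175,549 Wh
Runtime = 175,549 Wh / 1030 W = 170.4 h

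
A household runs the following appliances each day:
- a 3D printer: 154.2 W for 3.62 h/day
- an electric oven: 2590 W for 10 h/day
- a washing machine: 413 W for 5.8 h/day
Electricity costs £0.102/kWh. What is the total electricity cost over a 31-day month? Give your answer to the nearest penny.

3D printer: 154.2 W × 3.62 h × 31 d = 17,304 Wh = 17.3 kWh
electric oven: 2590 W × 10 h × 31 d = 802,900 Wh = 802.9 kWh
washing machine: 413 W × 5.8 h × 31 d = 74,257 Wh = 74.26 kWh
Total energy = 17.3 + 802.9 + 74.26 = 894.5 kWh
Cost = 894.5 kWh × £0.102 = £91.24

£91.24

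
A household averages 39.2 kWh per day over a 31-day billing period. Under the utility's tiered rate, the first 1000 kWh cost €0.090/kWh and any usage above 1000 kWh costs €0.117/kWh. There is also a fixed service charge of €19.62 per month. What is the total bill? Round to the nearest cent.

Usage = 39.2 kWh/day × 31 days = 1215.2 kWh
First 1000 kWh × €0.090 = €90.00
Remaining 215.2 kWh × €0.117 = €25.18
Energy charge = €115.18; + service €19.62 = €134.80

€134.80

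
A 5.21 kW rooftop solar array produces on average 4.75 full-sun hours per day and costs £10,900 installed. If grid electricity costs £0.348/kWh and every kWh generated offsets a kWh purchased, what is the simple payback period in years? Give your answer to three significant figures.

Daily generation = 5.21 kW × 4.75 h = 24.75 kWh
Annual generation = 24.75 × 365 = 9032.8 kWh
Annual savings = 9032.8 × £0.348 = £3,143.43
Payback = £10,900 / £3,143.43 = 3.47 years

3.47 years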